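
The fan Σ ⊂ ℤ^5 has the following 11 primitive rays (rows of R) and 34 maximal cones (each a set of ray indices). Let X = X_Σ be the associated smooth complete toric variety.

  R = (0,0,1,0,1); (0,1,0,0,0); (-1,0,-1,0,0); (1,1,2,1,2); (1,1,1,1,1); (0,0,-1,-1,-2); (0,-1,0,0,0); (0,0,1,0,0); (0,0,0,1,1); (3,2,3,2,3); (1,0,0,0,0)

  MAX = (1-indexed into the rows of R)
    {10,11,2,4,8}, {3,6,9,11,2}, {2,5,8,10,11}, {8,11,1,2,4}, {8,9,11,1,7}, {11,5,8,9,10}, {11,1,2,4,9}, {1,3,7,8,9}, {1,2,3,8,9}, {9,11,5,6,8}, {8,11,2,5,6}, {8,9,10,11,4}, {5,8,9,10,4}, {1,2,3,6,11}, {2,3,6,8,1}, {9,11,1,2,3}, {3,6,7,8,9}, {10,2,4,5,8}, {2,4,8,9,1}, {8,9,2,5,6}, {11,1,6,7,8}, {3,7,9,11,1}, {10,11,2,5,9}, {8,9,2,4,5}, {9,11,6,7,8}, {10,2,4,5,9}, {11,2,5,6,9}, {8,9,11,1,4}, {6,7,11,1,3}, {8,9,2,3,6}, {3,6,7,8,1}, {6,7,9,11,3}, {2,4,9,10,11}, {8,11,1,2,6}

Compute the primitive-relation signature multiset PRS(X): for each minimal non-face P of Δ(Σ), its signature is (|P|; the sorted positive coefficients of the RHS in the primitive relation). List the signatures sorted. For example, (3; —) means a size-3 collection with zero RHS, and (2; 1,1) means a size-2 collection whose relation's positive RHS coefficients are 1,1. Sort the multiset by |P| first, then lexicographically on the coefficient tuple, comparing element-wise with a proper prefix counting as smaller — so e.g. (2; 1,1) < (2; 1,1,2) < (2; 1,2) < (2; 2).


|primitive collections| = 16. Relations:

  • {2,7}:  v_{2} + v_{7} = 0  so sig = (2; —)
  • {1,5}:  v_{1} + v_{5} = v_{4}  so sig = (2; 1)
  • {3,5}:  v_{3} + v_{5} = v_{2} + v_{9}  so sig = (2; 1,1)
  • {3,4}:  v_{3} + v_{4} = v_{1} + v_{2} + v_{9}  so sig = (2; 1,1,1)
  • {4,6}:  v_{4} + v_{6} = v_{2} + v_{8} + v_{11}  so sig = (2; 1,1,1)
  • {5,7}:  v_{5} + v_{7} = v_{8} + v_{9} + v_{11}  so sig = (2; 1,1,1)
  • {3,10}:  v_{3} + v_{10} = v_{2} + v_{4} + v_{9} + v_{11}  so sig = (2; 1,1,1,1)
  • {4,7}:  v_{4} + v_{7} = v_{1} + v_{8} + v_{9} + v_{11}  so sig = (2; 1,1,1,1)
  • {6,10}:  v_{6} + v_{10} = v_{2} + v_{5} + v_{8} + 2·v_{11}  so sig = (2; 1,1,1,2)
  • {7,10}:  v_{7} + v_{10} = v_{4} + v_{8} + v_{9} + 2·v_{11}  so sig = (2; 1,1,1,2)
  • {1,10}:  v_{1} + v_{10} = 2·v_{4} + v_{11}  so sig = (2; 1,2)
  • {1,6,9}:  v_{1} + v_{6} + v_{9} = 0  so sig = (3; —)
  • {3,8,11}:  v_{3} + v_{8} + v_{11} = 0  so sig = (3; —)
  • {4,5,11}:  v_{4} + v_{5} + v_{11} = v_{10}  so sig = (3; 1)
  • {2,8,9,11}:  v_{2} + v_{8} + v_{9} + v_{11} = v_{5}  so sig = (4; 1)
  • {2,8,9,10}:  v_{2} + v_{8} + v_{9} + v_{10} = v_{4} + 2·v_{5}  so sig = (4; 1,2)

Hence PRS(X_Σ) =
[(2; —), (2; 1), (2; 1,1), (2; 1,1,1), (2; 1,1,1), (2; 1,1,1), (2; 1,1,1,1), (2; 1,1,1,1), (2; 1,1,1,2), (2; 1,1,1,2), (2; 1,2), (3; —), (3; —), (3; 1), (4; 1), (4; 1,2)]


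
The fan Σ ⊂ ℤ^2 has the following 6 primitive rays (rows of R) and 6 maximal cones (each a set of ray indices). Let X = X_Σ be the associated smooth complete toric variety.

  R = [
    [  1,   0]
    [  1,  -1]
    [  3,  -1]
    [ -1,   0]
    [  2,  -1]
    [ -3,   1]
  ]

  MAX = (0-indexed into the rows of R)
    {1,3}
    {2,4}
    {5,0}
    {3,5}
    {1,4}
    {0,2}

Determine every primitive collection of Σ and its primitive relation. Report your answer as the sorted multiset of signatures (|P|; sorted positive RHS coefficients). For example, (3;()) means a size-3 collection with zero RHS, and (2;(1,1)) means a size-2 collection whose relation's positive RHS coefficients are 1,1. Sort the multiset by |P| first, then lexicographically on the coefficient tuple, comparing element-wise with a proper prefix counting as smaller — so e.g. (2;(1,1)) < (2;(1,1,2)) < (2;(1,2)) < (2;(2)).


9 minimal non-faces of Δ(Σ) (on 6 rays):

  P = {0,3}:  v_{0} + v_{3} = 0 — sig = (2;())
  P = {2,5}:  v_{2} + v_{5} = 0 — sig = (2;())
  P = {0,1}:  v_{0} + v_{1} = v_{4} — sig = (2;(1))
  P = {0,4}:  v_{0} + v_{4} = v_{2} — sig = (2;(1))
  P = {2,3}:  v_{2} + v_{3} = v_{4} — sig = (2;(1))
  P = {3,4}:  v_{3} + v_{4} = v_{1} — sig = (2;(1))
  P = {4,5}:  v_{4} + v_{5} = v_{3} — sig = (2;(1))
  P = {1,2}:  v_{1} + v_{2} = 2·v_{4} — sig = (2;(2))
  P = {1,5}:  v_{1} + v_{5} = 2·v_{3} — sig = (2;(2))

Signatures (|P|; sorted positive RHS coefficients), sorted:
[(2;()), (2;()), (2;(1)), (2;(1)), (2;(1)), (2;(1)), (2;(1)), (2;(2)), (2;(2))]


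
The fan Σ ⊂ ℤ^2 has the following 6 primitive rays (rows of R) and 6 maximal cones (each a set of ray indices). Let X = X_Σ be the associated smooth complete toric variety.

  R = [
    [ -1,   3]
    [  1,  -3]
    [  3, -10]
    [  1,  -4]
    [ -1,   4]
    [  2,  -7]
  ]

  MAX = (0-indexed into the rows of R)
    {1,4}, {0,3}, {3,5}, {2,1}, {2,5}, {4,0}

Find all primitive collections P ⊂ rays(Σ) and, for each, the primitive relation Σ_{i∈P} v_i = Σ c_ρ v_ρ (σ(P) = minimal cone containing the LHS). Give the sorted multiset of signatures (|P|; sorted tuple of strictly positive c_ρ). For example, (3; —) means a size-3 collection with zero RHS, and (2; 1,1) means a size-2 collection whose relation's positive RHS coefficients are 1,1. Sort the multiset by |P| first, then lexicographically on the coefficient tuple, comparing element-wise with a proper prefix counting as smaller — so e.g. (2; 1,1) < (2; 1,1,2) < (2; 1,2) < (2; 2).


Minimal non-faces — 9 found among 6 rays, 6 max cones:

  P = {0,1}:  v_{0} + v_{1} = 0  ⇒ sig = (2; —)
  P = {3,4}:  v_{3} + v_{4} = 0  ⇒ sig = (2; —)
  P = {0,2}:  v_{0} + v_{2} = v_{5}  ⇒ sig = (2; 1)
  P = {0,5}:  v_{0} + v_{5} = v_{3}  ⇒ sig = (2; 1)
  P = {1,3}:  v_{1} + v_{3} = v_{5}  ⇒ sig = (2; 1)
  P = {1,5}:  v_{1} + v_{5} = v_{2}  ⇒ sig = (2; 1)
  P = {4,5}:  v_{4} + v_{5} = v_{1}  ⇒ sig = (2; 1)
  P = {2,3}:  v_{2} + v_{3} = 2·v_{5}  ⇒ sig = (2; 2)
  P = {2,4}:  v_{2} + v_{4} = 2·v_{1}  ⇒ sig = (2; 2)

Hence PRS(X_Σ) =
{ (2; —) ×2,  (2; 1) ×5,  (2; 2) ×2 }


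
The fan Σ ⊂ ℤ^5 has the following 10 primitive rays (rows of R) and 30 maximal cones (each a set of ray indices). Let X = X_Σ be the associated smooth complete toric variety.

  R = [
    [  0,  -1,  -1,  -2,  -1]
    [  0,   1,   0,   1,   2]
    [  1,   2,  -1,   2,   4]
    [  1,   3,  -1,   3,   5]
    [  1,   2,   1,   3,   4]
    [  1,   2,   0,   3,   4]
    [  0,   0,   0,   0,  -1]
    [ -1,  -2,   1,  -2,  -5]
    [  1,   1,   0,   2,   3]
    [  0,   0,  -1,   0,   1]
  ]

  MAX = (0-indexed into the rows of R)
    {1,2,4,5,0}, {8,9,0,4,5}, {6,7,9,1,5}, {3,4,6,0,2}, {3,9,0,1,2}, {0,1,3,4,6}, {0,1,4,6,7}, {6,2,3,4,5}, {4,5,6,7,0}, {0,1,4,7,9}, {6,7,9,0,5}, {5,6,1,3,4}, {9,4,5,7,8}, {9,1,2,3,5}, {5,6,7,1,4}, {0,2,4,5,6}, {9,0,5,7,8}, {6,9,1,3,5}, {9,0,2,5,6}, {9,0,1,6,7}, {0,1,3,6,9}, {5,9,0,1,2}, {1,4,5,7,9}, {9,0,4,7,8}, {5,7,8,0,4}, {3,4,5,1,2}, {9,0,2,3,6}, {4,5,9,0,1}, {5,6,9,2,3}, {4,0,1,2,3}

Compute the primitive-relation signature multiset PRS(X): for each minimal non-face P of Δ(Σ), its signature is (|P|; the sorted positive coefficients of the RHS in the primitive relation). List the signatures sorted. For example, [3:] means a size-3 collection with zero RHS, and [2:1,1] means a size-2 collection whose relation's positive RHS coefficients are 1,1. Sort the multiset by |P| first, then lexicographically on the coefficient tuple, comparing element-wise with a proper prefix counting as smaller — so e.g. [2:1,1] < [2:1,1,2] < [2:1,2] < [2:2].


|primitive collections| = 14. Relations:

  P={2,7}:  v_{2} + v_{7} = v_{6} — sig = [2:1]
  P={1,8}:  v_{1} + v_{8} = v_{4} + v_{9} — sig = [2:1,1]
  P={3,8}:  v_{3} + v_{8} = v_{2} + v_{5} — sig = [2:1,1]
  P={6,8}:  v_{6} + v_{8} = v_{0} + 2·v_{5} + v_{7} — sig = [2:1,1,2]
  P={2,8}:  v_{2} + v_{8} = v_{0} + 2·v_{5} — sig = [2:1,2]
  P={3,7}:  v_{3} + v_{7} = v_{1} + 2·v_{6} — sig = [2:1,2]
  P={1,2,6}:  v_{1} + v_{2} + v_{6} = v_{3} — sig = [3:1]
  P={4,6,9}:  v_{4} + v_{6} + v_{9} = v_{5} — sig = [3:1]
  P={3,4,9}:  v_{3} + v_{4} + v_{9} = v_{1} + v_{2} + v_{5} — sig = [3:1,1,1]
  P={2,4,9}:  v_{2} + v_{4} + v_{9} = v_{0} + v_{1} + 2·v_{5} — sig = [3:1,1,2]
  P={0,3,5}:  v_{0} + v_{3} + v_{5} = 2·v_{2} — sig = [3:2]
  P={0,1,5,7}:  v_{0} + v_{1} + v_{5} + v_{7} = 0 — sig = [4:]
  P={0,1,5,6}:  v_{0} + v_{1} + v_{5} + v_{6} = v_{2} — sig = [4:1]
  P={0,4,5,7,9}:  v_{0} + v_{4} + v_{5} + v_{7} + v_{9} = v_{8} — sig = [5:1]

Hence PRS(X_Σ) =
{ [2:1],  [2:1,1] ×2,  [2:1,1,2],  [2:1,2] ×2,  [3:1] ×2,  [3:1,1,1],  [3:1,1,2],  [3:2],  [4:],  [4:1],  [5:1] }


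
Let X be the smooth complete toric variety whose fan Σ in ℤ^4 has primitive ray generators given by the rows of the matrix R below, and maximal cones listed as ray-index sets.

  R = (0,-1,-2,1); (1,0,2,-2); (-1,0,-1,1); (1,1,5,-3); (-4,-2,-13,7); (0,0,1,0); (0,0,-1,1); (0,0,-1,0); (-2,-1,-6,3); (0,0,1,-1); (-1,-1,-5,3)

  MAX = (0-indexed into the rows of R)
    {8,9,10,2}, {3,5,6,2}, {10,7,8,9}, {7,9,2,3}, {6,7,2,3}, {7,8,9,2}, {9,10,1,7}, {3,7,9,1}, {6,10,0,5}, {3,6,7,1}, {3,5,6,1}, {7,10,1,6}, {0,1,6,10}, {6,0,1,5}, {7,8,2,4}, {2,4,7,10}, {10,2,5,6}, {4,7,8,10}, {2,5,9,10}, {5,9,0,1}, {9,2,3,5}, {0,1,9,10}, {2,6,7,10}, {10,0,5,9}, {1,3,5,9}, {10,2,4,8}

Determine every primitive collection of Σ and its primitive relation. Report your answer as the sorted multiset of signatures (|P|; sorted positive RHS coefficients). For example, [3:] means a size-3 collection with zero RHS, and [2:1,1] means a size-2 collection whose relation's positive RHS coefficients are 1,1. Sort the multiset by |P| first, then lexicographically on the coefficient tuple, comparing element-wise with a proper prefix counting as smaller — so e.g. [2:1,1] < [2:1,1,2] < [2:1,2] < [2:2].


|primitive collections| = 21. Relations:

  {3,10}:  v_{3} + v_{10} = 0  ⇒ sig = [2:]
  {5,7}:  v_{5} + v_{7} = 0  ⇒ sig = [2:]
  {6,9}:  v_{6} + v_{9} = 0  ⇒ sig = [2:]
  {1,2}:  v_{1} + v_{2} = v_{9}  ⇒ sig = [2:1]
  {0,3}:  v_{0} + v_{3} = v_{1} + v_{5}  ⇒ sig = [2:1,1]
  {0,7}:  v_{0} + v_{7} = v_{1} + v_{10}  ⇒ sig = [2:1,1]
  {0,2}:  v_{0} + v_{2} = v_{5} + v_{9} + v_{10}  ⇒ sig = [2:1,1,1]
  {3,4}:  v_{3} + v_{4} = v_{2} + v_{7} + v_{8}  ⇒ sig = [2:1,1,1]
  {3,8}:  v_{3} + v_{8} = v_{2} + v_{7} + v_{9}  ⇒ sig = [2:1,1,1]
  {4,5}:  v_{4} + v_{5} = v_{2} + v_{8} + v_{10}  ⇒ sig = [2:1,1,1]
  {5,8}:  v_{5} + v_{8} = v_{2} + v_{9} + v_{10}  ⇒ sig = [2:1,1,1]
  {6,8}:  v_{6} + v_{8} = v_{2} + v_{7} + v_{10}  ⇒ sig = [2:1,1,1]
  {1,4}:  v_{1} + v_{4} = v_{7} + v_{8} + v_{9} + v_{10}  ⇒ sig = [2:1,1,1,1]
  {0,4}:  v_{0} + v_{4} = v_{8} + v_{9} + 2·v_{10}  ⇒ sig = [2:1,1,2]
  {1,8}:  v_{1} + v_{8} = v_{7} + 2·v_{9} + v_{10}  ⇒ sig = [2:1,1,2]
  {4,9}:  v_{4} + v_{9} = 2·v_{8}  ⇒ sig = [2:2]
  {0,8}:  v_{0} + v_{8} = 2·v_{9} + 2·v_{10}  ⇒ sig = [2:2,2]
  {4,6}:  v_{4} + v_{6} = 2·v_{2} + 2·v_{7} + 2·v_{10}  ⇒ sig = [2:2,2,2]
  {1,5,10}:  v_{1} + v_{5} + v_{10} = v_{0}  ⇒ sig = [3:1]
  {2,7,8,10}:  v_{2} + v_{7} + v_{8} + v_{10} = v_{4}  ⇒ sig = [4:1]
  {2,7,9,10}:  v_{2} + v_{7} + v_{9} + v_{10} = v_{8}  ⇒ sig = [4:1]

so the primitive-relation signature multiset is
    [2:]
    [2:]
    [2:]
    [2:1]
    [2:1,1]
    [2:1,1]
    [2:1,1,1]
    [2:1,1,1]
    [2:1,1,1]
    [2:1,1,1]
    [2:1,1,1]
    [2:1,1,1]
    [2:1,1,1,1]
    [2:1,1,2]
    [2:1,1,2]
    [2:2]
    [2:2,2]
    [2:2,2,2]
    [3:1]
    [4:1]
    [4:1]


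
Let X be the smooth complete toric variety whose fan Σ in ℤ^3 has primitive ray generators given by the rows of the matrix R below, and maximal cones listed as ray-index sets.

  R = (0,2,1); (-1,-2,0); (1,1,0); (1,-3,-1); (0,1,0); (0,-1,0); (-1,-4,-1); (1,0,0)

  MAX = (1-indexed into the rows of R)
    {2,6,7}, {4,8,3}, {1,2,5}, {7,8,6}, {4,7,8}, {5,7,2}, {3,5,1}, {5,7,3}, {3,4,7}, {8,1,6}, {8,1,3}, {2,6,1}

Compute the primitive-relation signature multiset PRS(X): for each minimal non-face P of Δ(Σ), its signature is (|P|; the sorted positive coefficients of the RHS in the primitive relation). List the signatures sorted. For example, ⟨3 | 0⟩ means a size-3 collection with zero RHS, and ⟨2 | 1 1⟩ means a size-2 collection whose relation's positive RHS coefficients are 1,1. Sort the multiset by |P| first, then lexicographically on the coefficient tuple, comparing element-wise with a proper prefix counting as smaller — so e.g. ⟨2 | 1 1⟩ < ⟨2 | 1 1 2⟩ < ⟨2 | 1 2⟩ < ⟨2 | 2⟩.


The 11 primitive collections of Σ (r=8, n=3):

  P={5,6}:  v_{5} + v_{6} = 0  →  sig = ⟨2 | 0⟩
  P={1,7}:  v_{1} + v_{7} = v_{2}  →  sig = ⟨2 | 1⟩
  P={2,3}:  v_{2} + v_{3} = v_{6}  →  sig = ⟨2 | 1⟩
  P={3,6}:  v_{3} + v_{6} = v_{8}  →  sig = ⟨2 | 1⟩
  P={5,8}:  v_{5} + v_{8} = v_{3}  →  sig = ⟨2 | 1⟩
  P={1,4}:  v_{1} + v_{4} = v_{6} + v_{8}  →  sig = ⟨2 | 1 1⟩
  P={2,4}:  v_{2} + v_{4} = v_{6} + v_{7} + v_{8}  →  sig = ⟨2 | 1 1 1⟩
  P={4,5}:  v_{4} + v_{5} = 2·v_{3} + v_{7}  →  sig = ⟨2 | 1 2⟩
  P={4,6}:  v_{4} + v_{6} = v_{7} + 2·v_{8}  →  sig = ⟨2 | 1 2⟩
  P={2,8}:  v_{2} + v_{8} = 2·v_{6}  →  sig = ⟨2 | 2⟩
  P={3,7,8}:  v_{3} + v_{7} + v_{8} = v_{4}  →  sig = ⟨3 | 1⟩

so the primitive-relation signature multiset is
    ⟨2 | 0⟩
    ⟨2 | 1⟩
    ⟨2 | 1⟩
    ⟨2 | 1⟩
    ⟨2 | 1⟩
    ⟨2 | 1 1⟩
    ⟨2 | 1 1 1⟩
    ⟨2 | 1 2⟩
    ⟨2 | 1 2⟩
    ⟨2 | 2⟩
    ⟨3 | 1⟩


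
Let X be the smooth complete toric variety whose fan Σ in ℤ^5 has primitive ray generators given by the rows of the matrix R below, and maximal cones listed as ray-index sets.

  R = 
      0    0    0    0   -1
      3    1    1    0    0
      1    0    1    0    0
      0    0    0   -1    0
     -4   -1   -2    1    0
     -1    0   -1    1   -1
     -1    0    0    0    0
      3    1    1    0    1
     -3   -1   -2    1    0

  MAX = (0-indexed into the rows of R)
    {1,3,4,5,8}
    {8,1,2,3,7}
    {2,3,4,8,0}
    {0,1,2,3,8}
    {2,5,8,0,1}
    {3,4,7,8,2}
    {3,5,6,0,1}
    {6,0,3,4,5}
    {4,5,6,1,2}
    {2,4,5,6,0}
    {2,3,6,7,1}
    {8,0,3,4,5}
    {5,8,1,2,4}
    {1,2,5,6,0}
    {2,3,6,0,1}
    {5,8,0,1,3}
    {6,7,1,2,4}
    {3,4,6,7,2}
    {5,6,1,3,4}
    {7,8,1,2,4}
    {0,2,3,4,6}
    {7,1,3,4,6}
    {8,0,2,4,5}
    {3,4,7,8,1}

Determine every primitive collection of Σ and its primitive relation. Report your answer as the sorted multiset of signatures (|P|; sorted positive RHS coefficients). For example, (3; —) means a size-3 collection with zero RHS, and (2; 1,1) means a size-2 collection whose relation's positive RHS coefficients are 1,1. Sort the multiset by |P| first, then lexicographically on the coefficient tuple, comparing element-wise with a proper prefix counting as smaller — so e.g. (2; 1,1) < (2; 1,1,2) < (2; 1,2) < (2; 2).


Primitive collections (6):

  {0,7}:  v_{0} + v_{7} = v_{1}  →  sig = (2; 1)
  {6,8}:  v_{6} + v_{8} = v_{4}  →  sig = (2; 1)
  {5,7}:  v_{5} + v_{7} = 2·v_{1} + v_{4}  →  sig = (2; 1,2)
  {0,1,4}:  v_{0} + v_{1} + v_{4} = v_{5}  →  sig = (3; 1)
  {2,3,5}:  v_{2} + v_{3} + v_{5} = v_{0}  →  sig = (3; 1)
  {1,2,3,4}:  v_{1} + v_{2} + v_{3} + v_{4} = 0  →  sig = (4; —)

Hence PRS(X_Σ) =
    |P|=2: 3 collections, coeffs (1), (1), (1,2)
    |P|=3: 2 collections, coeffs (1), (1)
    |P|=4: 1 collection, coeffs ()


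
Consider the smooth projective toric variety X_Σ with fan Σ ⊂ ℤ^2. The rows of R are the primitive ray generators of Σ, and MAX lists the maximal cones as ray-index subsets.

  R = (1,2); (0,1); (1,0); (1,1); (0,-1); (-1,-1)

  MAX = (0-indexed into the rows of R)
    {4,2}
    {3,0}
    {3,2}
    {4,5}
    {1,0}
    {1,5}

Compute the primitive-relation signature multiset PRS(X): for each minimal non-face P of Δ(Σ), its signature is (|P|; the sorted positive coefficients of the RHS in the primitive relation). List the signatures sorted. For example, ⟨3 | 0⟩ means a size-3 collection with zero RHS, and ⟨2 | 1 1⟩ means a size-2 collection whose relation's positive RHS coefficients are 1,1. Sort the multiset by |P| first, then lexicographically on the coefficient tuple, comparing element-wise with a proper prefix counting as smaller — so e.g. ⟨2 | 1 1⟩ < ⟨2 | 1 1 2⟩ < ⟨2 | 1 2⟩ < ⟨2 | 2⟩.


|primitive collections| = 9. Relations:

  • {1,4}:  v_{1} + v_{4} = 0  ⇒ sig = ⟨2 | 0⟩
  • {3,5}:  v_{3} + v_{5} = 0  ⇒ sig = ⟨2 | 0⟩
  • {0,4}:  v_{0} + v_{4} = v_{3}  ⇒ sig = ⟨2 | 1⟩
  • {0,5}:  v_{0} + v_{5} = v_{1}  ⇒ sig = ⟨2 | 1⟩
  • {1,2}:  v_{1} + v_{2} = v_{3}  ⇒ sig = ⟨2 | 1⟩
  • {1,3}:  v_{1} + v_{3} = v_{0}  ⇒ sig = ⟨2 | 1⟩
  • {2,5}:  v_{2} + v_{5} = v_{4}  ⇒ sig = ⟨2 | 1⟩
  • {3,4}:  v_{3} + v_{4} = v_{2}  ⇒ sig = ⟨2 | 1⟩
  • {0,2}:  v_{0} + v_{2} = 2·v_{3}  ⇒ sig = ⟨2 | 2⟩

Signatures (|P|; sorted positive RHS coefficients), sorted:
[⟨2 | 0⟩, ⟨2 | 0⟩, ⟨2 | 1⟩, ⟨2 | 1⟩, ⟨2 | 1⟩, ⟨2 | 1⟩, ⟨2 | 1⟩, ⟨2 | 1⟩, ⟨2 | 2⟩]


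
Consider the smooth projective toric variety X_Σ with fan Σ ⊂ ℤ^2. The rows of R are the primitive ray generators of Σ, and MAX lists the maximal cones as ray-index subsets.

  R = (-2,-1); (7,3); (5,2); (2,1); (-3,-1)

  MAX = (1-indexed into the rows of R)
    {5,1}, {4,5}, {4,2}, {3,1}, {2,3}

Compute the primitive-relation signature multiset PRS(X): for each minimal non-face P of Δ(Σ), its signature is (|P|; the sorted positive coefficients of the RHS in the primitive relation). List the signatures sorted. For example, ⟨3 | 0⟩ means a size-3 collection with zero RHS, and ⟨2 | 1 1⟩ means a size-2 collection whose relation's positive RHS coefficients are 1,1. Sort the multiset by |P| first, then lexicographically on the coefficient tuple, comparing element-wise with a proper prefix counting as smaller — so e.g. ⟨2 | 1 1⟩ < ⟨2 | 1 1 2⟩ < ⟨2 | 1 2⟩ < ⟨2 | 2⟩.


Δ(Σ) — 5 vertices, 5 min non-faces:

  P={1,4}:  v_{1} + v_{4} = 0 ; sig = ⟨2 | 0⟩
  P={1,2}:  v_{1} + v_{2} = v_{3} ; sig = ⟨2 | 1⟩
  P={3,4}:  v_{3} + v_{4} = v_{2} ; sig = ⟨2 | 1⟩
  P={3,5}:  v_{3} + v_{5} = v_{4} ; sig = ⟨2 | 1⟩
  P={2,5}:  v_{2} + v_{5} = 2·v_{4} ; sig = ⟨2 | 2⟩

Signatures (|P|; sorted positive RHS coefficients), sorted:
    ⟨2 | 0⟩
    ⟨2 | 1⟩
    ⟨2 | 1⟩
    ⟨2 | 1⟩
    ⟨2 | 2⟩


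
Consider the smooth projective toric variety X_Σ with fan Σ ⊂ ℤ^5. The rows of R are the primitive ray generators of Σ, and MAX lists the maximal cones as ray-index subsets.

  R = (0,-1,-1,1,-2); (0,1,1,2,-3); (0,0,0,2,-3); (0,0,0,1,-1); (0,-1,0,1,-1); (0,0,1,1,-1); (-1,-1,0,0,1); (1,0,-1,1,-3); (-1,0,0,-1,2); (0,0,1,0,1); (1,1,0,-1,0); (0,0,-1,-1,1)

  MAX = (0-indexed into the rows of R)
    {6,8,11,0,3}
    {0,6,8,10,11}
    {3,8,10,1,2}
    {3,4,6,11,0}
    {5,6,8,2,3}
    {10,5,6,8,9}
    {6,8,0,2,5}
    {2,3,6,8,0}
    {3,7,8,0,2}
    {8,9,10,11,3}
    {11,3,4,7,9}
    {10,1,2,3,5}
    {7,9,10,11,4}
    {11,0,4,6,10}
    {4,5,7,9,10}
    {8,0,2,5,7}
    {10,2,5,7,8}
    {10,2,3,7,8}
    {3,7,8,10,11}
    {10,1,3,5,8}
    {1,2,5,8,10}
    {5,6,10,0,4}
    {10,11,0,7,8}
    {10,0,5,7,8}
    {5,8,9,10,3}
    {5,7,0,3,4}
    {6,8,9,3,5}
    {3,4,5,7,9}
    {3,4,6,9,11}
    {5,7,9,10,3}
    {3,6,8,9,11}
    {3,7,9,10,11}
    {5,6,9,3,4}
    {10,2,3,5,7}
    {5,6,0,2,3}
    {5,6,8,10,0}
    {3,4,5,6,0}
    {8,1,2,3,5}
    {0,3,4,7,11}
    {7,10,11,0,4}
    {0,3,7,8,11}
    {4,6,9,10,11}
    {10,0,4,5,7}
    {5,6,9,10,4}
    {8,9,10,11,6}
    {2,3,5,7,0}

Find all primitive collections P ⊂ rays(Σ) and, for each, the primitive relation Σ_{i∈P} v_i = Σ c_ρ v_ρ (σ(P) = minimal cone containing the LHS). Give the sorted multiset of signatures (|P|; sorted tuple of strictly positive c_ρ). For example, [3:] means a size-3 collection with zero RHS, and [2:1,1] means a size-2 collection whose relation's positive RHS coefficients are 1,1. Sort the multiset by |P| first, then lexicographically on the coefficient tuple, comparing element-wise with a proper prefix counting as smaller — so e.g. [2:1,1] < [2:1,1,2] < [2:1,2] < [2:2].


|primitive collections| = 22. Relations:

  {5,11}:  v_{5} + v_{11} = 0  so sig = [2:]
  {0,9}:  v_{0} + v_{9} = v_{4}  so sig = [2:1]
  {4,8}:  v_{4} + v_{8} = v_{6}  so sig = [2:1]
  {6,7}:  v_{6} + v_{7} = v_{0}  so sig = [2:1]
  {1,4}:  v_{1} + v_{4} = v_{2} + v_{5}  so sig = [2:1,1]
  {2,9}:  v_{2} + v_{9} = v_{3} + v_{5}  so sig = [2:1,1]
  {1,6}:  v_{1} + v_{6} = v_{2} + v_{5} + v_{8}  so sig = [2:1,1,1]
  {2,4}:  v_{2} + v_{4} = v_{0} + v_{3} + v_{5}  so sig = [2:1,1,1]
  {2,11}:  v_{2} + v_{11} = v_{3} + v_{7} + v_{8}  so sig = [2:1,1,1]
  {0,1}:  v_{0} + v_{1} = v_{2} + v_{5} + v_{7} + v_{8}  so sig = [2:1,1,1,1]
  {1,11}:  v_{1} + v_{11} = v_{2} + v_{3} + v_{8} + v_{10}  so sig = [2:1,1,1,1]
  {1,9}:  v_{1} + v_{9} = 2·v_{3} + 2·v_{5} + v_{8} + v_{10}  so sig = [2:1,1,2,2]
  {1,7}:  v_{1} + v_{7} = 2·v_{2} + v_{10}  so sig = [2:1,2]
  {3,6,10}:  v_{3} + v_{6} + v_{10} = 0  so sig = [3:]
  {7,8,9}:  v_{7} + v_{8} + v_{9} = 0  so sig = [3:]
  {0,3,10}:  v_{0} + v_{3} + v_{10} = v_{7}  so sig = [3:1]
  {3,4,10}:  v_{3} + v_{4} + v_{10} = v_{7} + v_{9}  so sig = [3:1,1]
  {2,6,10}:  v_{2} + v_{6} + v_{10} = v_{5} + v_{7} + v_{8}  so sig = [3:1,1,1]
  {0,2,10}:  v_{0} + v_{2} + v_{10} = v_{5} + 2·v_{7} + v_{8}  so sig = [3:1,1,2]
  {3,5,7,8}:  v_{3} + v_{5} + v_{7} + v_{8} = v_{2}  so sig = [4:1]
  {0,3,5,8}:  v_{0} + v_{3} + v_{5} + v_{8} = v_{2} + v_{6}  so sig = [4:1,1]
  {2,3,5,8,10}:  v_{2} + v_{3} + v_{5} + v_{8} + v_{10} = v_{1}  so sig = [5:1]

Signatures (|P|; sorted positive RHS coefficients), sorted:
{ [2:],  [2:1] ×3,  [2:1,1] ×2,  [2:1,1,1] ×3,  [2:1,1,1,1] ×2,  [2:1,1,2,2],  [2:1,2],  [3:] ×2,  [3:1],  [3:1,1],  [3:1,1,1],  [3:1,1,2],  [4:1],  [4:1,1],  [5:1] }


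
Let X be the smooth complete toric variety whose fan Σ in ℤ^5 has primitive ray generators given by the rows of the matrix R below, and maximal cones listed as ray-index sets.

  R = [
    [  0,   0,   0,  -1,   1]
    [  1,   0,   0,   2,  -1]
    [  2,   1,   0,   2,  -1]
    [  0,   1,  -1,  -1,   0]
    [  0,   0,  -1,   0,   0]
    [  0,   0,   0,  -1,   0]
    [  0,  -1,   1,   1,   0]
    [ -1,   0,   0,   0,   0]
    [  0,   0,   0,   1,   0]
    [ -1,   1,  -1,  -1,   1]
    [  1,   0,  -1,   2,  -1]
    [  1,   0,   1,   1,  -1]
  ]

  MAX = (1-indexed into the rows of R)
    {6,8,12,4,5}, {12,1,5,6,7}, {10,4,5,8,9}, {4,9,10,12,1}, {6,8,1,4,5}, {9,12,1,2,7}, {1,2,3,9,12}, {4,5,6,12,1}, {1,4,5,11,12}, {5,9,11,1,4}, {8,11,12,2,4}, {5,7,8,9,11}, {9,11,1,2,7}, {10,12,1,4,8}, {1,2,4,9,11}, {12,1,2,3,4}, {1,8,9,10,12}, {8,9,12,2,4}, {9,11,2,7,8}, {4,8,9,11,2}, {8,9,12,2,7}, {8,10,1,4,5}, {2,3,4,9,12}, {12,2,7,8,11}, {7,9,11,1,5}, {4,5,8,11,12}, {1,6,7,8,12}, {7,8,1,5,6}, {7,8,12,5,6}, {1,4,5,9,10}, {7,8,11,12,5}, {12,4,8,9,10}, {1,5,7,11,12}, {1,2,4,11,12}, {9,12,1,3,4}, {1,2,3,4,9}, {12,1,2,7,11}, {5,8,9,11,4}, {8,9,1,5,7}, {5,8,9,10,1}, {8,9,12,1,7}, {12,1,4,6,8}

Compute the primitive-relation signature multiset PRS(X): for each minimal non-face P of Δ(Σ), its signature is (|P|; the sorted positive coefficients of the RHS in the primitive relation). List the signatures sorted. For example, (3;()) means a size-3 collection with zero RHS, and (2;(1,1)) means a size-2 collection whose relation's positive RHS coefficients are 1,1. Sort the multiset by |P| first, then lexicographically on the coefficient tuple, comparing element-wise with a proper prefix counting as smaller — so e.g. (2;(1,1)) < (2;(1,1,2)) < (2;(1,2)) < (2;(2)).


The 23 primitive collections of Σ (r=12, n=5):

  • {4,7}:  v_{4} + v_{7} = 0  ⟹  sig = (2;())
  • {6,9}:  v_{6} + v_{9} = 0  ⟹  sig = (2;())
  • {2,5}:  v_{2} + v_{5} = v_{11}  ⟹  sig = (2;(1))
  • {2,6}:  v_{2} + v_{6} = v_{5} + v_{12}  ⟹  sig = (2;(1,1))
  • {6,10}:  v_{6} + v_{10} = v_{1} + v_{4} + v_{8}  ⟹  sig = (2;(1,1,1))
  • {7,10}:  v_{7} + v_{10} = v_{1} + v_{8} + v_{9}  ⟹  sig = (2;(1,1,1))
  • {3,6}:  v_{3} + v_{6} = v_{1} + v_{2} + v_{4} + v_{12}  ⟹  sig = (2;(1,1,1,1))
  • {3,7}:  v_{3} + v_{7} = v_{1} + v_{2} + v_{9} + v_{12}  ⟹  sig = (2;(1,1,1,1))
  • {3,5}:  v_{3} + v_{5} = v_{1} + 2·v_{2} + v_{4}  ⟹  sig = (2;(1,1,2))
  • {3,8}:  v_{3} + v_{8} = v_{4} + 2·v_{9} + v_{12}  ⟹  sig = (2;(1,1,2))
  • {10,11}:  v_{10} + v_{11} = v_{4} + v_{5} + 2·v_{9}  ⟹  sig = (2;(1,1,2))
  • {3,10}:  v_{3} + v_{10} = v_{1} + 2·v_{4} + 3·v_{9} + v_{12}  ⟹  sig = (2;(1,1,2,3))
  • {3,11}:  v_{3} + v_{11} = v_{1} + 3·v_{2} + v_{4}  ⟹  sig = (2;(1,1,3))
  • {2,10}:  v_{2} + v_{10} = v_{4} + 2·v_{9}  ⟹  sig = (2;(1,2))
  • {6,11}:  v_{6} + v_{11} = 2·v_{5} + v_{12}  ⟹  sig = (2;(1,2))
  • {1,2,8}:  v_{1} + v_{2} + v_{8} = v_{9}  ⟹  sig = (3;(1))
  • {5,9,12}:  v_{5} + v_{9} + v_{12} = v_{2}  ⟹  sig = (3;(1))
  • {1,8,11}:  v_{1} + v_{8} + v_{11} = v_{5} + v_{9}  ⟹  sig = (3;(1,1))
  • {5,10,12}:  v_{5} + v_{10} + v_{12} = v_{4} + v_{9}  ⟹  sig = (3;(1,1))
  • {9,11,12}:  v_{9} + v_{11} + v_{12} = 2·v_{2}  ⟹  sig = (3;(2))
  • {1,5,8,12}:  v_{1} + v_{5} + v_{8} + v_{12} = 0  ⟹  sig = (4;())
  • {1,4,8,9}:  v_{1} + v_{4} + v_{8} + v_{9} = v_{10}  ⟹  sig = (4;(1))
  • {1,2,4,9,12}:  v_{1} + v_{2} + v_{4} + v_{9} + v_{12} = v_{3}  ⟹  sig = (5;(1))

Sorted signature multiset PRS(X):
{ (2;()) ×2,  (2;(1)),  (2;(1,1)),  (2;(1,1,1)) ×2,  (2;(1,1,1,1)) ×2,  (2;(1,1,2)) ×3,  (2;(1,1,2,3)),  (2;(1,1,3)),  (2;(1,2)) ×2,  (3;(1)) ×2,  (3;(1,1)) ×2,  (3;(2)),  (4;()),  (4;(1)),  (5;(1)) }


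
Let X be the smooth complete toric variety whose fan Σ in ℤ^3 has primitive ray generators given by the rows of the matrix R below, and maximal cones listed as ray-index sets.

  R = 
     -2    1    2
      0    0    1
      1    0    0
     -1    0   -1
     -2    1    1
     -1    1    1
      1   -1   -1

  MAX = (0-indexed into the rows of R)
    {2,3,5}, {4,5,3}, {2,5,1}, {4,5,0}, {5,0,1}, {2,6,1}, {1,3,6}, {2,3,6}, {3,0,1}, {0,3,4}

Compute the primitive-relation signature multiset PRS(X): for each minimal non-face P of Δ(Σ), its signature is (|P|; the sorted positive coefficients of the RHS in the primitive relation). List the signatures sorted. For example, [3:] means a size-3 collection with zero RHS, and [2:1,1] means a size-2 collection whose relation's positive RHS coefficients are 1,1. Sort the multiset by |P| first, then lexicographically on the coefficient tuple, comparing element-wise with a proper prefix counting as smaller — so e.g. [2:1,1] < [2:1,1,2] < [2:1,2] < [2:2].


The 9 primitive collections of Σ (r=7, n=3):

  • {5,6}:  v_{5} + v_{6} = 0  ⟹  sig = [2:]
  • {1,4}:  v_{1} + v_{4} = v_{0}  ⟹  sig = [2:1]
  • {2,4}:  v_{2} + v_{4} = v_{5}  ⟹  sig = [2:1]
  • {0,2}:  v_{0} + v_{2} = v_{1} + v_{5}  ⟹  sig = [2:1,1]
  • {4,6}:  v_{4} + v_{6} = v_{1} + v_{3}  ⟹  sig = [2:1,1]
  • {0,6}:  v_{0} + v_{6} = 2·v_{1} + v_{3}  ⟹  sig = [2:1,2]
  • {1,2,3}:  v_{1} + v_{2} + v_{3} = 0  ⟹  sig = [3:]
  • {1,3,5}:  v_{1} + v_{3} + v_{5} = v_{4}  ⟹  sig = [3:1]
  • {0,3,5}:  v_{0} + v_{3} + v_{5} = 2·v_{4}  ⟹  sig = [3:2]

Sorted signature multiset PRS(X):
    [2:]
    [2:1]
    [2:1]
    [2:1,1]
    [2:1,1]
    [2:1,2]
    [3:]
    [3:1]
    [3:2]


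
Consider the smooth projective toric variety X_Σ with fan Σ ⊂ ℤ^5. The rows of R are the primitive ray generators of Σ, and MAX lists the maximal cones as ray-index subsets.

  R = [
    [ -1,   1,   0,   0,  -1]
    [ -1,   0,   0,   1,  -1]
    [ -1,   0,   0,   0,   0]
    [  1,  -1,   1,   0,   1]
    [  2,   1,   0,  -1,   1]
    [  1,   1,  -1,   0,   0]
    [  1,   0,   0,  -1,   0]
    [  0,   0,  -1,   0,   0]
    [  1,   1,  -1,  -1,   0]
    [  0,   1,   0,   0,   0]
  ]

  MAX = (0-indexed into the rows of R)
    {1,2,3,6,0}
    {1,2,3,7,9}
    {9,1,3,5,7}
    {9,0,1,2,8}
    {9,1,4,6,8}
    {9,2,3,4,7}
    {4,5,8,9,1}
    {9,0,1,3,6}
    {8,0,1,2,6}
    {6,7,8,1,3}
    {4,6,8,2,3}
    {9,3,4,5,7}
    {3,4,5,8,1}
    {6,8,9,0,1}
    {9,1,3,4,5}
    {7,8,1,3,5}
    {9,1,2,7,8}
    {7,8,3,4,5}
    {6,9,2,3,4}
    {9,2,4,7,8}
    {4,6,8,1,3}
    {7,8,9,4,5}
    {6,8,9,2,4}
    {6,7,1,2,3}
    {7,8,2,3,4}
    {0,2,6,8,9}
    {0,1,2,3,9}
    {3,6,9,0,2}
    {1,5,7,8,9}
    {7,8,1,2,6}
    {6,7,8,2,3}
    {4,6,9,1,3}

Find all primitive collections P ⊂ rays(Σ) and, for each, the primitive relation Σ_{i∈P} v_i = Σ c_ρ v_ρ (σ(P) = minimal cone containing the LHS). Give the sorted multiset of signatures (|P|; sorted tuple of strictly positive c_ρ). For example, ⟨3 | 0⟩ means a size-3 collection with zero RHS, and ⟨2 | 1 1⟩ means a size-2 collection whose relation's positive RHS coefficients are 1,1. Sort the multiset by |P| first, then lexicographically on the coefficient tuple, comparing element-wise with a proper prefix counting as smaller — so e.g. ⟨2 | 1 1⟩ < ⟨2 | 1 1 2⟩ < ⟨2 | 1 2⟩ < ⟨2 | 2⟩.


|primitive collections| = 13. Relations:

  {2,5}:  v_{2} + v_{5} = v_{7} + v_{9}  so sig = ⟨2 | 1 1⟩
  {0,5}:  v_{0} + v_{5} = v_{1} + v_{8} + v_{9}  so sig = ⟨2 | 1 1 1⟩
  {0,7}:  v_{0} + v_{7} = v_{1} + v_{2} + v_{8}  so sig = ⟨2 | 1 1 1⟩
  {5,6}:  v_{5} + v_{6} = v_{1} + v_{3} + 2·v_{8}  so sig = ⟨2 | 1 1 2⟩
  {0,4}:  v_{0} + v_{4} = v_{6} + 2·v_{9}  so sig = ⟨2 | 1 2⟩
  {1,2,4}:  v_{1} + v_{2} + v_{4} = v_{9}  so sig = ⟨3 | 1⟩
  {1,4,7}:  v_{1} + v_{4} + v_{7} = v_{5}  so sig = ⟨3 | 1⟩
  {3,8,9}:  v_{3} + v_{8} + v_{9} = v_{4}  so sig = ⟨3 | 1⟩
  {6,7,9}:  v_{6} + v_{7} + v_{9} = v_{8}  so sig = ⟨3 | 1⟩
  {0,3,8}:  v_{0} + v_{3} + v_{8} = v_{6} + v_{9}  so sig = ⟨3 | 1 1⟩
  {4,6,7}:  v_{4} + v_{6} + v_{7} = v_{3} + 2·v_{8}  so sig = ⟨3 | 1 2⟩
  {1,2,3,8}:  v_{1} + v_{2} + v_{3} + v_{8} = 0  so sig = ⟨4 | 0⟩
  {1,2,6,9}:  v_{1} + v_{2} + v_{6} + v_{9} = v_{0}  so sig = ⟨4 | 1⟩

Signatures (|P|; sorted positive RHS coefficients), sorted:
{ ⟨2 | 1 1⟩,  ⟨2 | 1 1 1⟩ ×2,  ⟨2 | 1 1 2⟩,  ⟨2 | 1 2⟩,  ⟨3 | 1⟩ ×4,  ⟨3 | 1 1⟩,  ⟨3 | 1 2⟩,  ⟨4 | 0⟩,  ⟨4 | 1⟩ }


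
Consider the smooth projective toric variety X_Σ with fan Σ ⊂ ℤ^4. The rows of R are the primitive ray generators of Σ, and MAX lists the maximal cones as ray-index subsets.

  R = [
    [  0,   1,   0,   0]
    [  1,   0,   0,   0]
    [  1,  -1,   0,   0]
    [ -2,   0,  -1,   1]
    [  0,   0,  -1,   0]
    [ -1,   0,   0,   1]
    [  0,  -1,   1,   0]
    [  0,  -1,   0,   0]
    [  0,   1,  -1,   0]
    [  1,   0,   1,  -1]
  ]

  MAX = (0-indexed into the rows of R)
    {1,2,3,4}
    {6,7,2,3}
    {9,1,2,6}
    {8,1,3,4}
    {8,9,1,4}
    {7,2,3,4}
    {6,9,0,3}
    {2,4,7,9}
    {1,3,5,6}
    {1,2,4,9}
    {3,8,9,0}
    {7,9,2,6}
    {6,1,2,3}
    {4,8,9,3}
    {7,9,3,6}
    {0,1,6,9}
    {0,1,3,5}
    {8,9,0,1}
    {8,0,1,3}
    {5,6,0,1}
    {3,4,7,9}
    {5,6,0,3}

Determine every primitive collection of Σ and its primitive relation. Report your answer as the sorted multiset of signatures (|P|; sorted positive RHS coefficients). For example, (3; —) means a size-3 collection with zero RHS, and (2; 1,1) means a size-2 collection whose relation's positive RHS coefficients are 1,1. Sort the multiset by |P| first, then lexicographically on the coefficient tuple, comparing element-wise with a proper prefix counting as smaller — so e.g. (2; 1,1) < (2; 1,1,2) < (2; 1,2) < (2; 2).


The 16 primitive collections of Σ (r=10, n=4):

  {0,7}:  v_{0} + v_{7} = 0  so sig = (2; —)
  {6,8}:  v_{6} + v_{8} = 0  so sig = (2; —)
  {0,2}:  v_{0} + v_{2} = v_{1}  so sig = (2; 1)
  {0,4}:  v_{0} + v_{4} = v_{8}  so sig = (2; 1)
  {1,7}:  v_{1} + v_{7} = v_{2}  so sig = (2; 1)
  {4,6}:  v_{4} + v_{6} = v_{7}  so sig = (2; 1)
  {7,8}:  v_{7} + v_{8} = v_{4}  so sig = (2; 1)
  {2,8}:  v_{2} + v_{8} = v_{1} + v_{4}  so sig = (2; 1,1)
  {4,5}:  v_{4} + v_{5} = v_{1} + v_{3}  so sig = (2; 1,1)
  {5,9}:  v_{5} + v_{9} = v_{0} + v_{6}  so sig = (2; 1,1)
  {5,7}:  v_{5} + v_{7} = v_{1} + v_{3} + v_{6}  so sig = (2; 1,1,1)
  {5,8}:  v_{5} + v_{8} = v_{0} + v_{1} + v_{3}  so sig = (2; 1,1,1)
  {2,5}:  v_{2} + v_{5} = 2·v_{1} + v_{3} + v_{6}  so sig = (2; 1,1,2)
  {1,3,9}:  v_{1} + v_{3} + v_{9} = 0  so sig = (3; —)
  {2,3,9}:  v_{2} + v_{3} + v_{9} = v_{7}  so sig = (3; 1)
  {0,1,3,6}:  v_{0} + v_{1} + v_{3} + v_{6} = v_{5}  so sig = (4; 1)

Hence PRS(X_Σ) =
    |P|=2: 13 collections, coeffs (), (), (1), (1), (1), (1), (1), (1,1), (1,1), (1,1), (1,1,1), (1,1,1), (1,1,2)
    |P|=3: 2 collections, coeffs (), (1)
    |P|=4: 1 collection, coeffs (1)


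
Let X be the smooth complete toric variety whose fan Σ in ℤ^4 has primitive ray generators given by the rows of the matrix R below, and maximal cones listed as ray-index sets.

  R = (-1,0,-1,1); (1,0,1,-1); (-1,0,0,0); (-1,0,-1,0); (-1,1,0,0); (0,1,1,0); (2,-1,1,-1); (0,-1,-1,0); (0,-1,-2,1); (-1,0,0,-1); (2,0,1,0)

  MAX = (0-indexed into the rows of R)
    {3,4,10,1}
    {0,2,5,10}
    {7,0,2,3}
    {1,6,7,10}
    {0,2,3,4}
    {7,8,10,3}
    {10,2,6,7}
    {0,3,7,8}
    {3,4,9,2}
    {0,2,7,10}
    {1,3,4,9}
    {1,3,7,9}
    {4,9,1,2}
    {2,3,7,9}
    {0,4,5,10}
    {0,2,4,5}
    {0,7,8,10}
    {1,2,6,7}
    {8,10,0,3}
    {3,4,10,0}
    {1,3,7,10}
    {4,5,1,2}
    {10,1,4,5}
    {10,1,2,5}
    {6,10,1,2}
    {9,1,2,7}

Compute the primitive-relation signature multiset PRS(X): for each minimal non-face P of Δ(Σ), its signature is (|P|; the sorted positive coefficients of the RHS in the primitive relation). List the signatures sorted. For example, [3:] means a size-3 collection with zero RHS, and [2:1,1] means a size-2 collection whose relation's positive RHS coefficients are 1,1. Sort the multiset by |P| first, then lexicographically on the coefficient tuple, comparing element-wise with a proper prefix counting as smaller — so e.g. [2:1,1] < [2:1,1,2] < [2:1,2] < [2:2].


The 23 primitive collections of Σ (r=11, n=4):

  {0,1}:  v_{0} + v_{1} = 0 ; sig = [2:]
  {5,7}:  v_{5} + v_{7} = 0 ; sig = [2:]
  {3,5}:  v_{3} + v_{5} = v_{4} ; sig = [2:1]
  {4,6}:  v_{4} + v_{6} = v_{1} ; sig = [2:1]
  {4,7}:  v_{4} + v_{7} = v_{3} ; sig = [2:1]
  {9,10}:  v_{9} + v_{10} = v_{1} ; sig = [2:1]
  {0,9}:  v_{0} + v_{9} = v_{2} + v_{3} ; sig = [2:1,1]
  {2,8}:  v_{2} + v_{8} = v_{0} + v_{7} ; sig = [2:1,1]
  {3,6}:  v_{3} + v_{6} = v_{1} + v_{7} ; sig = [2:1,1]
  {8,9}:  v_{8} + v_{9} = v_{3} + v_{7} ; sig = [2:1,1]
  {0,6}:  v_{0} + v_{6} = v_{2} + v_{7} + v_{10} ; sig = [2:1,1,1]
  {1,8}:  v_{1} + v_{8} = v_{3} + v_{7} + v_{10} ; sig = [2:1,1,1]
  {5,6}:  v_{5} + v_{6} = v_{1} + v_{2} + v_{10} ; sig = [2:1,1,1]
  {5,8}:  v_{5} + v_{8} = v_{0} + v_{3} + v_{10} ; sig = [2:1,1,1]
  {5,9}:  v_{5} + v_{9} = v_{1} + v_{2} + v_{4} ; sig = [2:1,1,1]
  {4,8}:  v_{4} + v_{8} = v_{0} + 2·v_{3} + v_{10} ; sig = [2:1,1,2]
  {6,9}:  v_{6} + v_{9} = 2·v_{1} + v_{2} + v_{7} ; sig = [2:1,1,2]
  {6,8}:  v_{6} + v_{8} = 2·v_{7} + v_{10} ; sig = [2:1,2]
  {2,3,10}:  v_{2} + v_{3} + v_{10} = 0 ; sig = [3:]
  {1,2,3}:  v_{1} + v_{2} + v_{3} = v_{9} ; sig = [3:1]
  {2,4,10}:  v_{2} + v_{4} + v_{10} = v_{5} ; sig = [3:1]
  {0,3,7,10}:  v_{0} + v_{3} + v_{7} + v_{10} = v_{8} ; sig = [4:1]
  {1,2,7,10}:  v_{1} + v_{2} + v_{7} + v_{10} = v_{6} ; sig = [4:1]

Sorted signature multiset PRS(X):
{ [2:] ×2,  [2:1] ×4,  [2:1,1] ×4,  [2:1,1,1] ×5,  [2:1,1,2] ×2,  [2:1,2],  [3:],  [3:1] ×2,  [4:1] ×2 }


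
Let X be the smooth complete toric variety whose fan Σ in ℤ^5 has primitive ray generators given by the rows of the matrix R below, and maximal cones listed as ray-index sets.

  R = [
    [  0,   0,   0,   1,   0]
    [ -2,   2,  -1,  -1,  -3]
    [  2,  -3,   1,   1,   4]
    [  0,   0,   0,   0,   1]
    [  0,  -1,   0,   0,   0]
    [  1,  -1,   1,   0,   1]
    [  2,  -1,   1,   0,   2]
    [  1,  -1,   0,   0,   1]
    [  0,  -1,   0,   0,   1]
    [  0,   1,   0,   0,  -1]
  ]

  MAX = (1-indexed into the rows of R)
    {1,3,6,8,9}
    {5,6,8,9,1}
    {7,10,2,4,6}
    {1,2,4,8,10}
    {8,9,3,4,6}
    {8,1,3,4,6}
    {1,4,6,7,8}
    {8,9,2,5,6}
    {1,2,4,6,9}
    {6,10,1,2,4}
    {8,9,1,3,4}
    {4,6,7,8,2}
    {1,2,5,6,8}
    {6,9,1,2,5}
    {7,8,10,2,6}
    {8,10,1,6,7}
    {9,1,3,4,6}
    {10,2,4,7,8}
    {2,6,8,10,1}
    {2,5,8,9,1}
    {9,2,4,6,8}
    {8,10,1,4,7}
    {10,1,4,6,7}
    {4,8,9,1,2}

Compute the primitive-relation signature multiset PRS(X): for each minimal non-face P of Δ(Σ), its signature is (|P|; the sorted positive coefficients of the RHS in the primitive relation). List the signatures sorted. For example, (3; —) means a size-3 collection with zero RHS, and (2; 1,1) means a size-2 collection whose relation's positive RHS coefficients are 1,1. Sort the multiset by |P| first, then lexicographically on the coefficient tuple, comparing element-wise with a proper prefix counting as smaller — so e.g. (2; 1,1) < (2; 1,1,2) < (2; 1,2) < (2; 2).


Δ(Σ) — 10 vertices, 14 min non-faces:

  P={9,10}:  v_{9} + v_{10} = 0  ⇒ sig = (2; —)
  P={2,3}:  v_{2} + v_{3} = v_{9}  ⇒ sig = (2; 1)
  P={4,5}:  v_{4} + v_{5} = v_{9}  ⇒ sig = (2; 1)
  P={5,7}:  v_{5} + v_{7} = v_{6} + v_{8}  ⇒ sig = (2; 1,1)
  P={7,9}:  v_{7} + v_{9} = v_{4} + v_{6} + v_{8}  ⇒ sig = (2; 1,1,1)
  P={3,10}:  v_{3} + v_{10} = v_{1} + v_{4} + v_{6} + v_{8}  ⇒ sig = (2; 1,1,1,1)
  P={5,10}:  v_{5} + v_{10} = v_{1} + v_{2} + v_{6} + v_{8}  ⇒ sig = (2; 1,1,1,1)
  P={3,5}:  v_{3} + v_{5} = v_{1} + v_{6} + v_{8} + 2·v_{9}  ⇒ sig = (2; 1,1,1,2)
  P={3,7}:  v_{3} + v_{7} = v_{1} + 2·v_{4} + 2·v_{6} + 2·v_{8}  ⇒ sig = (2; 1,2,2,2)
  P={1,2,7}:  v_{1} + v_{2} + v_{7} = v_{10}  ⇒ sig = (3; 1)
  P={4,6,8,10}:  v_{4} + v_{6} + v_{8} + v_{10} = v_{7}  ⇒ sig = (4; 1)
  P={1,2,4,6,8}:  v_{1} + v_{2} + v_{4} + v_{6} + v_{8} = 0  ⇒ sig = (5; —)
  P={1,2,6,8,9}:  v_{1} + v_{2} + v_{6} + v_{8} + v_{9} = v_{5}  ⇒ sig = (5; 1)
  P={1,4,6,8,9}:  v_{1} + v_{4} + v_{6} + v_{8} + v_{9} = v_{3}  ⇒ sig = (5; 1)

Signatures (|P|; sorted positive RHS coefficients), sorted:
    |P|=2: 9 collections, coeffs (), (1), (1), (1,1), (1,1,1), (1,1,1,1), (1,1,1,1), (1,1,1,2), (1,2,2,2)
    |P|=3: 1 collection, coeffs (1)
    |P|=4: 1 collection, coeffs (1)
    |P|=5: 3 collections, coeffs (), (1), (1)


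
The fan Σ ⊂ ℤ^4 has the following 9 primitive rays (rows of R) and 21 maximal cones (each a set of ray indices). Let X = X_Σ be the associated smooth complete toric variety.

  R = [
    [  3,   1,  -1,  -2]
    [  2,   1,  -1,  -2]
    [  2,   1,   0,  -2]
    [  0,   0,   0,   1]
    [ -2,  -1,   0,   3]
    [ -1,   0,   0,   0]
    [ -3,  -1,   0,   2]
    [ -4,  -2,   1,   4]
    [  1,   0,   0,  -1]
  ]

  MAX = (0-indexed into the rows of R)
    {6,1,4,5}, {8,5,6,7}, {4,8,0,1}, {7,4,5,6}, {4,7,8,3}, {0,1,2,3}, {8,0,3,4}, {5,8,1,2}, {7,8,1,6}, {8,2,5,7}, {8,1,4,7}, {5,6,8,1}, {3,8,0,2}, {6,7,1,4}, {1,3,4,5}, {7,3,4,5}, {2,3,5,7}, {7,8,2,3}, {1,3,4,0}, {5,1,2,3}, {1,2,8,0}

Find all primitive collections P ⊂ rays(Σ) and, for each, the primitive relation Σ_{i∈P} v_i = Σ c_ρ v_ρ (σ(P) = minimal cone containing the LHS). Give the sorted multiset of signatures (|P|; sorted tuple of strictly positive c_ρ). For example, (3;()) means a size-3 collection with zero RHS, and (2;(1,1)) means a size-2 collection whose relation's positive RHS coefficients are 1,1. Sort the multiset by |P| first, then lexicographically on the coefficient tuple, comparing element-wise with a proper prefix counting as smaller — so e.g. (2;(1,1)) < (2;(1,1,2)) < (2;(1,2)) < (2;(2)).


Σ has 13 primitive collections:

  P = {0,5}:  v_{0} + v_{5} = v_{1}  ⟹  sig = (2;(1))
  P = {2,4}:  v_{2} + v_{4} = v_{3}  ⟹  sig = (2;(1))
  P = {2,6}:  v_{2} + v_{6} = v_{5}  ⟹  sig = (2;(1))
  P = {0,7}:  v_{0} + v_{7} = v_{4} + v_{8}  ⟹  sig = (2;(1,1))
  P = {3,6}:  v_{3} + v_{6} = v_{4} + v_{5}  ⟹  sig = (2;(1,1))
  P = {0,6}:  v_{0} + v_{6} = 2·v_{1} + v_{7}  ⟹  sig = (2;(1,2))
  P = {1,2,7}:  v_{1} + v_{2} + v_{7} = 0  ⟹  sig = (3;())
  P = {3,5,8}:  v_{3} + v_{5} + v_{8} = 0  ⟹  sig = (3;())
  P = {1,3,7}:  v_{1} + v_{3} + v_{7} = v_{4}  ⟹  sig = (3;(1))
  P = {1,3,8}:  v_{1} + v_{3} + v_{8} = v_{0}  ⟹  sig = (3;(1))
  P = {1,5,7}:  v_{1} + v_{5} + v_{7} = v_{6}  ⟹  sig = (3;(1))
  P = {4,5,8}:  v_{4} + v_{5} + v_{8} = v_{1} + v_{7}  ⟹  sig = (3;(1,1))
  P = {4,6,8}:  v_{4} + v_{6} + v_{8} = 2·v_{1} + 2·v_{7}  ⟹  sig = (3;(2,2))

Sorted signature multiset PRS(X):
[(2;(1)), (2;(1)), (2;(1)), (2;(1,1)), (2;(1,1)), (2;(1,2)), (3;()), (3;()), (3;(1)), (3;(1)), (3;(1)), (3;(1,1)), (3;(2,2))]
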